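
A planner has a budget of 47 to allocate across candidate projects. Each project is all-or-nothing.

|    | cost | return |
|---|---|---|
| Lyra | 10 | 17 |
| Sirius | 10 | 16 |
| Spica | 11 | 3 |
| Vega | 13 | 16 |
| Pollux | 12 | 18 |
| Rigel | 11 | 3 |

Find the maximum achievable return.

Lyra + Sirius + Vega + Pollux: cost 10 + 10 + 13 + 12 = 45 ≤ 47, return 17 + 16 + 16 + 18 = 67.
Lyra + Sirius + Pollux + Rigel: cost 10 + 10 + 12 + 11 = 43 ≤ 47, return 17 + 16 + 18 + 3 = 54.
Lyra + Sirius + Spica + Pollux: cost 10 + 10 + 11 + 12 = 43 ≤ 47, return 17 + 16 + 3 + 18 = 54.
Best is Lyra, Sirius, Vega, and Pollux with total return 67.

67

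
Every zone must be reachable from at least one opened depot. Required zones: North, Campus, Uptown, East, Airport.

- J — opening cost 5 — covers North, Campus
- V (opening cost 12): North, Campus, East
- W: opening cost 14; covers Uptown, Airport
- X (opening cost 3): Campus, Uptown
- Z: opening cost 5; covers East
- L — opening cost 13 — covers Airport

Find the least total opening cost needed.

24

This is an integer covering problem.
Choose J, W, and Z: together they cover North, Campus, Uptown, East, Airport — every zone.
Total opening cost: 5 + 14 + 5 = 24.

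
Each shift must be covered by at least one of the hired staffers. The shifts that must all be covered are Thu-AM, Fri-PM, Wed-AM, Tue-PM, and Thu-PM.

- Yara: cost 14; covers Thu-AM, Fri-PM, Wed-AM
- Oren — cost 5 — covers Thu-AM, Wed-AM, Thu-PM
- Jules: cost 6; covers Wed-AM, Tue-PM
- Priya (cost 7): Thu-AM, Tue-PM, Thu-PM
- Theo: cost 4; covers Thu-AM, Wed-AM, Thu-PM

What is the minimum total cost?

21

Choose Yara and Priya: together they cover Thu-AM, Fri-PM, Wed-AM, Tue-PM, Thu-PM — every shift.
Total cost: 14 + 7 = 21.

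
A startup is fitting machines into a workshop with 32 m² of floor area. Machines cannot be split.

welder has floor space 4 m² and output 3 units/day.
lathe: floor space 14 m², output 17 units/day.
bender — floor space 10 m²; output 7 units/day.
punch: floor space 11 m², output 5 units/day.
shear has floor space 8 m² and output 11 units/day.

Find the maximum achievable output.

35

This is a 0-1 knapsack instance.
Take lathe, bender, and shear: floor space 14 + 10 + 8 = 32 ≤ 32, output 17 + 7 + 11 = 35.
No other feasible combination does better.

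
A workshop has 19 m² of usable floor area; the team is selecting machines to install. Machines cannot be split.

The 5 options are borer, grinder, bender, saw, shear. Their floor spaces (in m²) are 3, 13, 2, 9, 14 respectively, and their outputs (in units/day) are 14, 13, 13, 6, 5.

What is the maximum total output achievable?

This is an integer program with binary decision variables.
Take borer, grinder, and bender: floor space 3 + 13 + 2 = 18 ≤ 19, output 14 + 13 + 13 = 40.
No other feasible combination does better.

40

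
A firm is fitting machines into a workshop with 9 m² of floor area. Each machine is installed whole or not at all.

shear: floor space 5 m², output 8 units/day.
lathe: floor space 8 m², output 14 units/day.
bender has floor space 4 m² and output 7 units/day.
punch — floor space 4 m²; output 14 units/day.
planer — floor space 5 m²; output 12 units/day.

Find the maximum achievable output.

26

shear + punch: floor space 5 + 4 = 9 ≤ 9, output 8 + 14 = 22.
bender + punch: floor space 4 + 4 = 8 ≤ 9, output 7 + 14 = 21.
punch + planer: floor space 4 + 5 = 9 ≤ 9, output 14 + 12 = 26.
Best is punch and planer with total output 26.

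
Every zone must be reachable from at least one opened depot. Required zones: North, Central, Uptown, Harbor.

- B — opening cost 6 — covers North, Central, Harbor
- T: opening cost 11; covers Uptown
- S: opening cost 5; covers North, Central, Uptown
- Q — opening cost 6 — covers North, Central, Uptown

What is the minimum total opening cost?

Choose B and S: together they cover North, Central, Uptown, Harbor — every zone.
Total opening cost: 6 + 5 = 11.

11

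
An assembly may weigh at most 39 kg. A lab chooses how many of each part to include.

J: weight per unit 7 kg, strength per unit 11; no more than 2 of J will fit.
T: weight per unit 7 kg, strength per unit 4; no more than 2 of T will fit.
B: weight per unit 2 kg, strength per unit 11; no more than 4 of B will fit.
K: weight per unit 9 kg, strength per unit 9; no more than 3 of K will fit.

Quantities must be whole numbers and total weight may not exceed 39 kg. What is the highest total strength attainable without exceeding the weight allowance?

79

Take 2×J, 1×T, 4×B, and 1×K: weight 38 ≤ 39, strength 2·11 + 1·4 + 4·11 + 1·9 = 79.
B has the best ratio (11/2) and is taken to its limit of 4; remaining capacity is filled optimally with the others.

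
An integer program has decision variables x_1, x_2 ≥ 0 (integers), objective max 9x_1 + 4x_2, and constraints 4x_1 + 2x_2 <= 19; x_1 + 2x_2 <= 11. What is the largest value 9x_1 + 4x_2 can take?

Relaxing integrality, the LP optimum is 42.75 at (x_1,x_2) = (4.75, 0), which is not an integer point.
(x_1,x_2)=(4,1): 4·4+2·1=18≤19, 1·4+2·1=6≤11, objective 40.
(x_1,x_2)=(4,0): 4·4+2·0=16≤19, 1·4+2·0=4≤11, objective 36.
No feasible integer point exceeds 40.

40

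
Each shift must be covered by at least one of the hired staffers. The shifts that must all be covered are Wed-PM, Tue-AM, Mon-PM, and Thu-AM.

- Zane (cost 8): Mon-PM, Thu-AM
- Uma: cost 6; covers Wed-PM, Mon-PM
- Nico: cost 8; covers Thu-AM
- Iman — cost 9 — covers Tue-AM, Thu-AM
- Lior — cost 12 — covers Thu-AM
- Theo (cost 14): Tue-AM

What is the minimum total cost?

Choose Uma and Iman: together they cover Wed-PM, Tue-AM, Mon-PM, Thu-AM — every shift.
Total cost: 6 + 9 = 15.
No cover costs less than 15.

15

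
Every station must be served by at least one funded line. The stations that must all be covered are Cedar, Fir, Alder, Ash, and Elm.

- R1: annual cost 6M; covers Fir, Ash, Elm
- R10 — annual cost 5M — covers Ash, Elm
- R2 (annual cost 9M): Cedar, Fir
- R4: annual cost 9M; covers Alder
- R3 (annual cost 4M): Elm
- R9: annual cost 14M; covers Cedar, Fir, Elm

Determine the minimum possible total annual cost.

Choose R10, R2, and R4: together they cover Cedar, Fir, Alder, Ash, Elm — every station.
Total annual cost: 5 + 9 + 9 = 23.

23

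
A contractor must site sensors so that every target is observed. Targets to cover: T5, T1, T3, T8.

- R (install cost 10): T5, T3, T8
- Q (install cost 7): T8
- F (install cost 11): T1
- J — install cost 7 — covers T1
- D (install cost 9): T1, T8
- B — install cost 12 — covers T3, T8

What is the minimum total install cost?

Choose R and J: together they cover T5, T1, T3, T8 — every target.
Total install cost: 10 + 7 = 17.
No cover costs less than 17.

17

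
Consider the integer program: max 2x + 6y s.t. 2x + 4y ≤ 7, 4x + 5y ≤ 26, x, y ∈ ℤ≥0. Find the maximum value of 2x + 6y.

8

(x,y)=(1,1) is feasible, giving 8.
(x,y)=(0,1) is feasible, giving 6.
(x,y)=(2,0) is feasible, giving 4.
No feasible integer point exceeds 8.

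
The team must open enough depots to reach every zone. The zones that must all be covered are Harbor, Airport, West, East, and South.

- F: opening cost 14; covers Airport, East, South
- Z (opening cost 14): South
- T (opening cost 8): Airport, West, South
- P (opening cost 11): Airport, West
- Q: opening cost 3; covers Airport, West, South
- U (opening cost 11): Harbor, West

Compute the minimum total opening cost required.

25

The greedy cost-per-new-zone heuristic would pick Q, U, and F for 28, but a cheaper cover exists.
Choose F and U: together they cover Harbor, Airport, West, East, South — every zone.
Total opening cost: 14 + 11 = 25.
No cover costs less than 25.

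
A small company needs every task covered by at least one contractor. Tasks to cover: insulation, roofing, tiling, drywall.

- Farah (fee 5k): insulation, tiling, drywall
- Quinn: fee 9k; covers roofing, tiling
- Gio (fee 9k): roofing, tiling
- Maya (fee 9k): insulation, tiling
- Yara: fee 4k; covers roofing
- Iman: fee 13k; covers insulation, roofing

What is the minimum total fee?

Choose Farah and Yara: together they cover insulation, roofing, tiling, drywall — every task.
Total fee: 5 + 4 = 9.
No cover costs less than 9.

9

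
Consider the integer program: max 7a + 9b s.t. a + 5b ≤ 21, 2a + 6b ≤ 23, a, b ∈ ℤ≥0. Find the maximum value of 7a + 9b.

The continuous relaxation peaks at (11.5, 0) with value 80.50; rounding to a feasible lattice point costs some objective.
(a,b)=(11,0): 1·11+5·0=11≤21, 2·11+6·0=22≤23, objective 77.
(a,b)=(10,0): 1·10+5·0=10≤21, 2·10+6·0=20≤23, objective 70.
Maximum is 77 at (a,b)=(11,0).

77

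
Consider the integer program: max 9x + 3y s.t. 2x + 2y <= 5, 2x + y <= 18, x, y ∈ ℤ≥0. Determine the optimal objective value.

18

The continuous relaxation peaks at (2.5, 0) with value 22.50; rounding to a feasible lattice point costs some objective.
(x,y)=(2,0): 2·2+2·0=4≤5, 2·2+1·0=4≤18, objective 18.
(x,y)=(1,1): 2·1+2·1=4≤5, 2·1+1·1=3≤18, objective 12.
(x,y)=(1,0): 2·1+2·0=2≤5, 2·1+1·0=2≤18, objective 9.
Maximum is 18 at (x,y)=(2,0).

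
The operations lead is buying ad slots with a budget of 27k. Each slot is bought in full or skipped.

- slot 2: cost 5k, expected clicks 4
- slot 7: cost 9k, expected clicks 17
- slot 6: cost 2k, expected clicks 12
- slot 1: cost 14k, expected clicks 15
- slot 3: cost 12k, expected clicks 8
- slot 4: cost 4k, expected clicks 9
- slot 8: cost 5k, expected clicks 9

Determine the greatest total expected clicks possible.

slot 7 + slot 6 + slot 3 + slot 4: cost 9 + 2 + 12 + 4 = 27 ≤ 27, expected clicks 17 + 12 + 8 + 9 = 46.
slot 7 + slot 6 + slot 4 + slot 8: cost 9 + 2 + 4 + 5 = 20 ≤ 27, expected clicks 17 + 12 + 9 + 9 = 47.
slot 2 + slot 7 + slot 6 + slot 4 + slot 8: cost 5 + 9 + 2 + 4 + 5 = 25 ≤ 27, expected clicks 4 + 17 + 12 + 9 + 9 = 51.
Best is slot 2, slot 7, slot 6, slot 4, and slot 8 with total expected clicks 51.

51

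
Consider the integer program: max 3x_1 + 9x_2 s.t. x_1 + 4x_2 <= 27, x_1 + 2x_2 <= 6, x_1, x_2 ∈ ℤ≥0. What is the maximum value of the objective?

(x_1,x_2)=(0,3): 1·0+4·3=12≤27, 1·0+2·3=6≤6, objective 27.
(x_1,x_2)=(1,2): 1·1+4·2=9≤27, 1·1+2·2=5≤6, objective 21.
(x_1,x_2)=(0,2): 1·0+4·2=8≤27, 1·0+2·2=4≤6, objective 18.
Maximum is 27 at (x_1,x_2)=(0,3).

27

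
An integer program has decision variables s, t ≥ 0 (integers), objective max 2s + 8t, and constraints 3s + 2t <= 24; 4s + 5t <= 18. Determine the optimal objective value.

24

The continuous relaxation peaks at (0, 3.6) with value 28.80; rounding to a feasible lattice point costs some objective.
(s,t)=(0,3): 3·0+2·3=6≤24, 4·0+5·3=15≤18, objective 24.
(s,t)=(1,2): 3·1+2·2=7≤24, 4·1+5·2=14≤18, objective 18.
(s,t)=(0,2): 3·0+2·2=4≤24, 4·0+5·2=10≤18, objective 16.
The best lattice point is (0,3), giving 24.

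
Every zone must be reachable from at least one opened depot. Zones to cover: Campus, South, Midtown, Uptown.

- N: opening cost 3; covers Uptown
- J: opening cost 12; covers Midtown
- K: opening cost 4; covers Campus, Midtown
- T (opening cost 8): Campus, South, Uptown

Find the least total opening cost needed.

This is an integer covering problem.
Choose K and T: together they cover Campus, South, Midtown, Uptown — every zone.
Total opening cost: 4 + 8 = 12.

12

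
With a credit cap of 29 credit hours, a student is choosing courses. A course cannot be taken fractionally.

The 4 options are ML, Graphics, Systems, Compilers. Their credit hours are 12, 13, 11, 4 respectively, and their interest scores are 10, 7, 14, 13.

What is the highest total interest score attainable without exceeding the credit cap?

37

Graphics + Systems + Compilers: credit hours 13 + 11 + 4 = 28 ≤ 29, interest score 7 + 14 + 13 = 34.
ML + Systems + Compilers: credit hours 12 + 11 + 4 = 27 ≤ 29, interest score 10 + 14 + 13 = 37.
Best is ML, Systems, and Compilers with total interest score 37.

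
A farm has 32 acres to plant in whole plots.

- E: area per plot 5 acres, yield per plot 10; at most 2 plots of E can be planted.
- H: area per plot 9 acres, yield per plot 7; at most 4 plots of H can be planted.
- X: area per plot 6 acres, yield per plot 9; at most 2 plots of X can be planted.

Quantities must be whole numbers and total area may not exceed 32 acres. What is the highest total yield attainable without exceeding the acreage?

2×E and 2×X: area 22 ≤ 32, yield 2·10 + 2·9 = 38.
2×E, 1×H, and 2×X: area 31 ≤ 32, yield 2·10 + 1·7 + 2·9 = 45.
Best is 45.

45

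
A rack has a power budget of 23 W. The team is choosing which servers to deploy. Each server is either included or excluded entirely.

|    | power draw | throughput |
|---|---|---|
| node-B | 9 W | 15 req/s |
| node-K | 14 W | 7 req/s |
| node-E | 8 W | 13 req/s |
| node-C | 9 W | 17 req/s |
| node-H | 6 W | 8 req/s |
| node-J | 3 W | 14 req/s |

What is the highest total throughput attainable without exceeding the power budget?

Take node-B, node-C, and node-J: power draw 9 + 9 + 3 = 21 ≤ 23, throughput 15 + 17 + 14 = 46.
No other feasible combination does better.

46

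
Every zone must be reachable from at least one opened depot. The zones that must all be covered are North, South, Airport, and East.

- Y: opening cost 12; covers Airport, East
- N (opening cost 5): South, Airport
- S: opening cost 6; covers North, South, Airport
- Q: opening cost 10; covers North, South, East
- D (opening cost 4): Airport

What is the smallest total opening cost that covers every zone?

Choose Q and D: together they cover North, South, Airport, East — every zone.
Total opening cost: 10 + 4 = 14.

14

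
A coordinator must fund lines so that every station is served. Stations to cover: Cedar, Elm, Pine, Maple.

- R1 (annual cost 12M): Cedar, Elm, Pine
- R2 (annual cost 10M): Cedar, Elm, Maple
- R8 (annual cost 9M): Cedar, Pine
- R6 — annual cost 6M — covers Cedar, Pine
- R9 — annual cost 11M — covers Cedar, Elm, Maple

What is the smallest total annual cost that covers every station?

Choose R2 and R6: together they cover Cedar, Elm, Pine, Maple — every station.
Total annual cost: 10 + 6 = 16.
No cover costs less than 16.

16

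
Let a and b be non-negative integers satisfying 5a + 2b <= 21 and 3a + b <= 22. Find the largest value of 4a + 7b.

(a,b)=(0,10) is feasible, giving 70.
(a,b)=(0,9) is feasible, giving 63.
No feasible integer point exceeds 70.

70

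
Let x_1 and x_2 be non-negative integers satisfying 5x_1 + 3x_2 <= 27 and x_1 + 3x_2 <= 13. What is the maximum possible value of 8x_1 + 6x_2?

44

(x_1,x_2)=(4,2): 5·4+3·2=26≤27, 1·4+3·2=10≤13, objective 44.
(x_1,x_2)=(3,3): 5·3+3·3=24≤27, 1·3+3·3=12≤13, objective 42.
(x_1,x_2)=(4,1): 5·4+3·1=23≤27, 1·4+3·1=7≤13, objective 38.
No feasible integer point exceeds 44.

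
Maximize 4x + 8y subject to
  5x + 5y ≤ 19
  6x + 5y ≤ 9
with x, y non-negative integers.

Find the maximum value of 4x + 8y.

Relaxing integrality, the LP optimum is 14.40 at (x,y) = (0, 1.8), which is not an integer point.
(x,y)=(0,1): 5·0+5·1=5≤19, 6·0+5·1=5≤9, objective 8.
(x,y)=(1,0): 5·1+5·0=5≤19, 6·1+5·0=6≤9, objective 4.
No feasible integer point exceeds 8.

8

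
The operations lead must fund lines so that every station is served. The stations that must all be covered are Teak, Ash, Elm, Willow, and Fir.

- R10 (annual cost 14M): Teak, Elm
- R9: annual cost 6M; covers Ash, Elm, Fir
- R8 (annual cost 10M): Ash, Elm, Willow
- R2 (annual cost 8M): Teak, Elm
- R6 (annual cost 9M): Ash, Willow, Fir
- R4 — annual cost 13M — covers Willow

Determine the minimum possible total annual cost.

This is an integer covering problem.
The greedy cost-per-new-station heuristic would pick R9, R2, and R6 for 23, but a cheaper cover exists.
Choose R2 and R6: together they cover Teak, Ash, Elm, Willow, Fir — every station.
Total annual cost: 8 + 9 = 17.
No cover costs less than 17.

17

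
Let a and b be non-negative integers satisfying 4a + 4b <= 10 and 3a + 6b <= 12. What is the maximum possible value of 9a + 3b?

18

The continuous relaxation peaks at (2.5, 0) with value 22.50; rounding to a feasible lattice point costs some objective.
(a,b)=(2,0): 4·2+4·0=8≤10, 3·2+6·0=6≤12, objective 18.
(a,b)=(1,1): 4·1+4·1=8≤10, 3·1+6·1=9≤12, objective 12.
(a,b)=(1,0): 4·1+4·0=4≤10, 3·1+6·0=3≤12, objective 9.
No feasible integer point exceeds 18.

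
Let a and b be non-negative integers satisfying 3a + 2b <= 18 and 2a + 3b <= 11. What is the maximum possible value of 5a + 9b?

32

The continuous relaxation peaks at (0, 3.67) with value 33.00; rounding to a feasible lattice point costs some objective.
(a,b)=(1,3): 3·1+2·3=9≤18, 2·1+3·3=11≤11, objective 32.
(a,b)=(2,2): 3·2+2·2=10≤18, 2·2+3·2=10≤11, objective 28.
No feasible integer point exceeds 32.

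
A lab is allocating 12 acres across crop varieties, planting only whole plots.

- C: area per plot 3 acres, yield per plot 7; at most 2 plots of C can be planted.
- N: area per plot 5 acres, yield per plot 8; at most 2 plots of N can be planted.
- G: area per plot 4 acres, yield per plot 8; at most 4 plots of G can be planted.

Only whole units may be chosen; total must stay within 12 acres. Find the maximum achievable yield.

3×G: area 12 ≤ 12, yield 3·8 = 24.
1×C and 2×G: area 11 ≤ 12, yield 1·7 + 2·8 = 23.
Best is 24.

24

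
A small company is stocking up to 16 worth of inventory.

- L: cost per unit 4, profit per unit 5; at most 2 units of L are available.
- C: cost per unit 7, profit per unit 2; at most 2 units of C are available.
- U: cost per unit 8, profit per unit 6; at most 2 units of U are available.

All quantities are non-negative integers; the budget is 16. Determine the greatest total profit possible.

16

This is a bounded integer knapsack.
L has the best ratio (5/4); taking only L gives at most 2×5 = 10 (stopped by the supply cap of 2).
Mixing does better — 2×L and 1×U: cost 16 ≤ 16, profit 2·5 + 1·6 = 16.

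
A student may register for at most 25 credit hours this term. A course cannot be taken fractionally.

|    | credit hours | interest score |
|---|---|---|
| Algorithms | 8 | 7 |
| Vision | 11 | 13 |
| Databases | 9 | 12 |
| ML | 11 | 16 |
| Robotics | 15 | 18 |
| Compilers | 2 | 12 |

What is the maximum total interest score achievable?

Treat it as a binary knapsack problem.
Vision + ML + Compilers: credit hours 11 + 11 + 2 = 24 ≤ 25, interest score 13 + 16 + 12 = 41.
Databases + ML + Compilers: credit hours 9 + 11 + 2 = 22 ≤ 25, interest score 12 + 16 + 12 = 40.
Best is Vision, ML, and Compilers with total interest score 41.

41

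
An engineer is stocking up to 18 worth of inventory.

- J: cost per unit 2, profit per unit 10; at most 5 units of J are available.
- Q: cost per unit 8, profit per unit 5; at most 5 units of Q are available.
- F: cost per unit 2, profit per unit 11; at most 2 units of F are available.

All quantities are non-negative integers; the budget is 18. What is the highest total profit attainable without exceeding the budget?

5×J and 2×F: cost 14 ≤ 18, profit 5·10 + 2·11 = 72.
4×J and 2×F: cost 12 ≤ 18, profit 4·10 + 2·11 = 62.
Best is 72.

72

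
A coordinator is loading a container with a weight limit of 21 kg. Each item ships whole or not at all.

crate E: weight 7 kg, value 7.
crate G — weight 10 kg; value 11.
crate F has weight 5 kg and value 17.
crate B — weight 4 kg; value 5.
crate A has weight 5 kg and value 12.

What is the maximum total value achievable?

Treat it as a binary knapsack problem.
Allowing fractional choices, the relaxed optimum would be about 41.7, but items are indivisible.
crate G + crate F + crate A: weight 10 + 5 + 5 = 20 ≤ 21, value 11 + 17 + 12 = 40.
crate E + crate F + crate B + crate A: weight 7 + 5 + 4 + 5 = 21 ≤ 21, value 7 + 17 + 5 + 12 = 41.
Best is crate E, crate F, crate B, and crate A with total value 41.

41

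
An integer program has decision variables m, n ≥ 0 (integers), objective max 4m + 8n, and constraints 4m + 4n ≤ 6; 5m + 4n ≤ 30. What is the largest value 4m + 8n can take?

8

Relaxing integrality, the LP optimum is 12.00 at (m,n) = (0, 1.5), which is not an integer point.
(m,n)=(0,1) is feasible, giving 8.
(m,n)=(1,0) is feasible, giving 4.
(m,n)=(0,0) is feasible, giving 0.
No feasible integer point exceeds 8.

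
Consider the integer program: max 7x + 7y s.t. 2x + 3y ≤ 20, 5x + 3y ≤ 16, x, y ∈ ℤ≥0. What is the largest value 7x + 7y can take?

The continuous relaxation peaks at (0, 5.33) with value 37.33; rounding to a feasible lattice point costs some objective.
(x,y)=(0,5): 2·0+3·5=15≤20, 5·0+3·5=15≤16, objective 35.
(x,y)=(0,4): 2·0+3·4=12≤20, 5·0+3·4=12≤16, objective 28.
Maximum is 35 at (x,y)=(0,5).

35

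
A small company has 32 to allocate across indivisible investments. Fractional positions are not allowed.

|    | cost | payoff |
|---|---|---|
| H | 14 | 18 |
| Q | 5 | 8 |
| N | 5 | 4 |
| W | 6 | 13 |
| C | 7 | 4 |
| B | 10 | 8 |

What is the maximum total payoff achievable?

Allowing fractional choices, the relaxed optimum would be about 44.6, but investments are indivisible.
H + Q + W: cost 14 + 5 + 6 = 25 ≤ 32, payoff 18 + 8 + 13 = 39.
H + Q + W + C: cost 14 + 5 + 6 + 7 = 32 ≤ 32, payoff 18 + 8 + 13 + 4 = 43.
H + Q + N + W: cost 14 + 5 + 5 + 6 = 30 ≤ 32, payoff 18 + 8 + 4 + 13 = 43.
The maximum payoff is 43; one optimal choice is H, Q, N, and W.

43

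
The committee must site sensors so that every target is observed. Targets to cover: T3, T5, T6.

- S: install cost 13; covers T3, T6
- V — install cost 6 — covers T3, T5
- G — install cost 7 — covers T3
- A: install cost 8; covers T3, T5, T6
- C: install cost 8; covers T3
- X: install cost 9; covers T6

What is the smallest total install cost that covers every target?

8

A alone covers T3, T5, T6 — every target.
Total install cost: 8.
No cover costs less than 8.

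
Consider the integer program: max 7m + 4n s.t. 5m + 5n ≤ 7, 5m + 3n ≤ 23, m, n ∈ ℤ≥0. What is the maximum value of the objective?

(m,n)=(1,0) is feasible, giving 7.
(m,n)=(0,1) is feasible, giving 4.
(m,n)=(0,0) is feasible, giving 0.
The best lattice point is (1,0), giving 7.

7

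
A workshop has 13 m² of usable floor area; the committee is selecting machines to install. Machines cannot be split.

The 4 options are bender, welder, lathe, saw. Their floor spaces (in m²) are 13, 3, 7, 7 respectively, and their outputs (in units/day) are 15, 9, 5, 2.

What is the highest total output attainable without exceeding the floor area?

Take bender: floor space 13 ≤ 13, output 15.
No other feasible combination does better.

15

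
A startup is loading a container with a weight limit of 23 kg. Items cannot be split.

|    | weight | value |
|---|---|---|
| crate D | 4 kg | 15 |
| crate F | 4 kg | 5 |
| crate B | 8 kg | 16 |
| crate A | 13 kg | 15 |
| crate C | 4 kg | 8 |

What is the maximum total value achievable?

44

Take crate D, crate F, crate B, and crate C: weight 4 + 4 + 8 + 4 = 20 ≤ 23, value 15 + 5 + 16 + 8 = 44.
No other feasible combination does better.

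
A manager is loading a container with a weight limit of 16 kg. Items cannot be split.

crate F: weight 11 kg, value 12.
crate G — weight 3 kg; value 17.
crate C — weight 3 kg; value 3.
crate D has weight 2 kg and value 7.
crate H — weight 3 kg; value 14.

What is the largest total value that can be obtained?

Allowing fractional choices, the relaxed optimum would be about 46.7, but items are indivisible.
crate F + crate G + crate D: weight 11 + 3 + 2 = 16 ≤ 16, value 12 + 17 + 7 = 36.
crate G + crate D + crate H: weight 3 + 2 + 3 = 8 ≤ 16, value 17 + 7 + 14 = 38.
crate G + crate C + crate D + crate H: weight 3 + 3 + 2 + 3 = 11 ≤ 16, value 17 + 3 + 7 + 14 = 41.
Best is crate G, crate C, crate D, and crate H with total value 41.

41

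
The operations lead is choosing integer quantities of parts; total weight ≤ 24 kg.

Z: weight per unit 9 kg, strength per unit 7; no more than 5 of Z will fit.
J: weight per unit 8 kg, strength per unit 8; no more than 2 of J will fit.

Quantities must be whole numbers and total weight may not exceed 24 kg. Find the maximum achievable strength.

16

J has the best ratio (8/8); taking only J gives at most 2×8 = 16 (stopped by the supply cap of 2).
Optimal: 2×J: weight 16 ≤ 24, strength 2·8 = 16.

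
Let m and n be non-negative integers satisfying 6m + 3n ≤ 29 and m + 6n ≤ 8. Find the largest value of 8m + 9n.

32

The continuous relaxation peaks at (4.55, 0.576) with value 41.55; rounding to a feasible lattice point costs some objective.
(m,n)=(4,0): 6·4+3·0=24≤29, 1·4+6·0=4≤8, objective 32.
(m,n)=(3,0): 6·3+3·0=18≤29, 1·3+6·0=3≤8, objective 24.
The best lattice point is (4,0), giving 32.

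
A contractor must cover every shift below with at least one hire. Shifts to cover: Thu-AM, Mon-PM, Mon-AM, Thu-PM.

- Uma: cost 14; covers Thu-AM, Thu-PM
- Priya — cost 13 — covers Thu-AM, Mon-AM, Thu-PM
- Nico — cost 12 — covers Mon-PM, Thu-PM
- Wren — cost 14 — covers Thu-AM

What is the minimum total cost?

Choose Priya and Nico: together they cover Thu-AM, Mon-PM, Mon-AM, Thu-PM — every shift.
Total cost: 13 + 12 = 25.
No cover costs less than 25.

25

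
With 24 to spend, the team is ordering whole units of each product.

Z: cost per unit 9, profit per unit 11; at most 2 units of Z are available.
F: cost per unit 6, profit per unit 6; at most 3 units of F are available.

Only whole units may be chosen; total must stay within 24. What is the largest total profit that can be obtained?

28

1×Z and 2×F: cost 21 ≤ 24, profit 1·11 + 2·6 = 23.
2×Z and 1×F: cost 24 ≤ 24, profit 2·11 + 1·6 = 28.
Best is 28.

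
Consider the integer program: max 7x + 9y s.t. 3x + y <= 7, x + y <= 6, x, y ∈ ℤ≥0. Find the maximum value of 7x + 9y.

54

(x,y)=(0,6): 3·0+1·6=6≤7, 1·0+1·6=6≤6, objective 54.
(x,y)=(0,5): 3·0+1·5=5≤7, 1·0+1·5=5≤6, objective 45.
The best lattice point is (0,6), giving 54.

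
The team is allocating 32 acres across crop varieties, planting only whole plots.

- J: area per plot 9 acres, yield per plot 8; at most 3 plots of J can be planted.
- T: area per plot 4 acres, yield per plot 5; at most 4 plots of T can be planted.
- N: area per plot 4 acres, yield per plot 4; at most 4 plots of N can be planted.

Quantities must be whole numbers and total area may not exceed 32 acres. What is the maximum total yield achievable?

36

This is a bounded integer knapsack.
4×T and 3×N: area 28 ≤ 32, yield 4·5 + 3·4 = 32.
4×T and 4×N: area 32 ≤ 32, yield 4·5 + 4·4 = 36.
Best is 36.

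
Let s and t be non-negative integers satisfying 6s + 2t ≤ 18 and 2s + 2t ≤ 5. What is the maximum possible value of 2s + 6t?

12

(s,t)=(0,2): 6·0+2·2=4≤18, 2·0+2·2=4≤5, objective 12.
(s,t)=(1,1): 6·1+2·1=8≤18, 2·1+2·1=4≤5, objective 8.
(s,t)=(0,1): 6·0+2·1=2≤18, 2·0+2·1=2≤5, objective 6.
No feasible integer point exceeds 12.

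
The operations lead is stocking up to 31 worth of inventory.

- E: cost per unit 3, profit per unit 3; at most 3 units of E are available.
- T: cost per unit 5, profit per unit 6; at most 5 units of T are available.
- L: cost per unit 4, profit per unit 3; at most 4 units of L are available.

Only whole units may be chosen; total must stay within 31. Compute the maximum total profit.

5×T and 1×L: cost 29 ≤ 31, profit 5·6 + 1·3 = 33.
2×E and 5×T: cost 31 ≤ 31, profit 2·3 + 5·6 = 36.
Best is 36.

36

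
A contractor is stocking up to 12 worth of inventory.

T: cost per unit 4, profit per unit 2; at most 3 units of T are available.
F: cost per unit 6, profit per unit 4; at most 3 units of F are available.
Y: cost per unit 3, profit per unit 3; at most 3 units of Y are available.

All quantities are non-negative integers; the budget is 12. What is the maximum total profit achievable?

10

Take 1×F and 2×Y: cost 12 ≤ 12, profit 1·4 + 2·3 = 10.
No other integer combination yields more.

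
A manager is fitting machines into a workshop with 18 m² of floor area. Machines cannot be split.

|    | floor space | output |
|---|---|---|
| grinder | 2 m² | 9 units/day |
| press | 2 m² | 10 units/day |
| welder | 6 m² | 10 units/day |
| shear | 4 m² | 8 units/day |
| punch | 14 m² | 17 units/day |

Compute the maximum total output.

This is an integer program with binary decision variables.
grinder + press + welder: floor space 2 + 2 + 6 = 10 ≤ 18, output 9 + 10 + 10 = 29.
grinder + press + welder + shear: floor space 2 + 2 + 6 + 4 = 14 ≤ 18, output 9 + 10 + 10 + 8 = 37.
grinder + press + punch: floor space 2 + 2 + 14 = 18 ≤ 18, output 9 + 10 + 17 = 36.
Best is grinder, press, welder, and shear with total output 37.

37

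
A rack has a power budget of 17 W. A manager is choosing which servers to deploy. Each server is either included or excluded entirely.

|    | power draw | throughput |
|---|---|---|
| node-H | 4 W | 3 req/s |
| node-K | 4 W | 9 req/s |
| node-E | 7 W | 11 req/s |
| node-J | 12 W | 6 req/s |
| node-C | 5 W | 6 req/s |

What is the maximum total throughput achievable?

26

Treat it as a binary knapsack problem.
Allowing fractional choices, the relaxed optimum would be about 26.8, but servers are indivisible.
node-K + node-E: power draw 4 + 7 = 11 ≤ 17, throughput 9 + 11 = 20.
node-K + node-E + node-C: power draw 4 + 7 + 5 = 16 ≤ 17, throughput 9 + 11 + 6 = 26.
node-H + node-K + node-E: power draw 4 + 4 + 7 = 15 ≤ 17, throughput 3 + 9 + 11 = 23.
Best is node-K, node-E, and node-C with total throughput 26.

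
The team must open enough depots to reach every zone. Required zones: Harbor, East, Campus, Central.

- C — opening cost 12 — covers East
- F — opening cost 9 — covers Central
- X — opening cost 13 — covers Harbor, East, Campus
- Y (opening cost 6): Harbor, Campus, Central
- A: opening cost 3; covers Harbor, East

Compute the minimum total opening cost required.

9

This is a weighted set-cover instance.
Choose Y and A: together they cover Harbor, East, Campus, Central — every zone.
Total opening cost: 6 + 3 = 9.
No cover costs less than 9.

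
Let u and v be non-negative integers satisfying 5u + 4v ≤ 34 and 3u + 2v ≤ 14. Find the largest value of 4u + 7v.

49

(u,v)=(0,7): 5·0+4·7=28≤34, 3·0+2·7=14≤14, objective 49.
(u,v)=(0,6): 5·0+4·6=24≤34, 3·0+2·6=12≤14, objective 42.
Maximum is 49 at (u,v)=(0,7).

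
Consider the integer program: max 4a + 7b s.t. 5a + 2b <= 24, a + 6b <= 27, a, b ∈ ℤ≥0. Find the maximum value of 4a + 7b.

40

The continuous relaxation peaks at (3.21, 3.96) with value 40.61; rounding to a feasible lattice point costs some objective.
(a,b)=(3,4): 5·3+2·4=23≤24, 1·3+6·4=27≤27, objective 40.
(a,b)=(2,4): 5·2+2·4=18≤24, 1·2+6·4=26≤27, objective 36.
(a,b)=(3,3): 5·3+2·3=21≤24, 1·3+6·3=21≤27, objective 33.
Maximum is 40 at (a,b)=(3,4).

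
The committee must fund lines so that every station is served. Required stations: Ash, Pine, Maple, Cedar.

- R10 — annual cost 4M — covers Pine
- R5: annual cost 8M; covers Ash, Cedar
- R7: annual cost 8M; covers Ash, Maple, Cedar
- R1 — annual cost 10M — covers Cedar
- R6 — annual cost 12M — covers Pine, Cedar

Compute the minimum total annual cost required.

12

Choose R10 and R7: together they cover Ash, Pine, Maple, Cedar — every station.
Total annual cost: 4 + 8 = 12.
No cover costs less than 12.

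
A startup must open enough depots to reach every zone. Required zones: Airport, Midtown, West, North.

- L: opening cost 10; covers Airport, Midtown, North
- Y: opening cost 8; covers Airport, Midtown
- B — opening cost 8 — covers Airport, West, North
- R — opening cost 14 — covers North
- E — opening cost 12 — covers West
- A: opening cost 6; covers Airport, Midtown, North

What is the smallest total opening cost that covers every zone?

14

Choose B and A: together they cover Airport, Midtown, West, North — every zone.
Total opening cost: 8 + 6 = 14.
No cover costs less than 14.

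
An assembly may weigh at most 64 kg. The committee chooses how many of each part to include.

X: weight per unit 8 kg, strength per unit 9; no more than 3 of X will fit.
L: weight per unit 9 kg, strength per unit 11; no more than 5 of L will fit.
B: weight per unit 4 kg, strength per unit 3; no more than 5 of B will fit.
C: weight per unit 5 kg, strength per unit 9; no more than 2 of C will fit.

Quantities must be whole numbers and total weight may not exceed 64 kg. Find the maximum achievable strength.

82

This is a bounded integer knapsack.
C has the best ratio (9/5); taking only C gives at most 2×9 = 18 (stopped by the supply cap of 2).
Mixing does better — 1×X, 5×L, and 2×C: weight 63 ≤ 64, strength 1·9 + 5·11 + 2·9 = 82.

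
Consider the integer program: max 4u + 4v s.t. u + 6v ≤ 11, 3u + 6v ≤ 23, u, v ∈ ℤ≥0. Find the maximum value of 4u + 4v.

28

(u,v)=(7,0) is feasible, giving 28.
(u,v)=(6,0) is feasible, giving 24.
No feasible integer point exceeds 28.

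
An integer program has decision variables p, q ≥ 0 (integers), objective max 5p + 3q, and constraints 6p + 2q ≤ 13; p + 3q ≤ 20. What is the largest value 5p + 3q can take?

The continuous relaxation peaks at (0, 6.5) with value 19.50; rounding to a feasible lattice point costs some objective.
(p,q)=(0,6): 6·0+2·6=12≤13, 1·0+3·6=18≤20, objective 18.
(p,q)=(0,5): 6·0+2·5=10≤13, 1·0+3·5=15≤20, objective 15.
Maximum is 18 at (p,q)=(0,6).

18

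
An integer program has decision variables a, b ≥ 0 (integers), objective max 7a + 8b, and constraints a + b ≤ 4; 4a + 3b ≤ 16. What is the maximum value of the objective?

32

(a,b)=(0,4): 1·0+1·4=4≤4, 4·0+3·4=12≤16, objective 32.
(a,b)=(1,3): 1·1+1·3=4≤4, 4·1+3·3=13≤16, objective 31.
(a,b)=(0,3): 1·0+1·3=3≤4, 4·0+3·3=9≤16, objective 24.
The best lattice point is (0,4), giving 32.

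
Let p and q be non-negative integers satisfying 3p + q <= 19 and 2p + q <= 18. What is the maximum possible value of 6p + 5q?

(p,q)=(0,18): 3·0+1·18=18≤19, 2·0+1·18=18≤18, objective 90.
(p,q)=(0,17): 3·0+1·17=17≤19, 2·0+1·17=17≤18, objective 85.
The best lattice point is (0,18), giving 90.

90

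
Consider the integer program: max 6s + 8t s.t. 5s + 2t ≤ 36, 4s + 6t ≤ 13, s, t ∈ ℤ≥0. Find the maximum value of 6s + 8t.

18

Relaxing integrality, the LP optimum is 19.50 at (s,t) = (3.25, 0), which is not an integer point.
(s,t)=(3,0): 5·3+2·0=15≤36, 4·3+6·0=12≤13, objective 18.
(s,t)=(2,0): 5·2+2·0=10≤36, 4·2+6·0=8≤13, objective 12.
Maximum is 18 at (s,t)=(3,0).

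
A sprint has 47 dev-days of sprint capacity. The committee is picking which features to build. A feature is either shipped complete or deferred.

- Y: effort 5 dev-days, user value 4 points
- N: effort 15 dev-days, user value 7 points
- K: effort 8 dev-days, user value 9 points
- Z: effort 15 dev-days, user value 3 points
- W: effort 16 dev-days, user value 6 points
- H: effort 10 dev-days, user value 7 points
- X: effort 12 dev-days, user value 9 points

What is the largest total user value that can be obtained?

32

K + W + H + X: effort 8 + 16 + 10 + 12 = 46 ≤ 47, user value 9 + 6 + 7 + 9 = 31.
N + K + H + X: effort 15 + 8 + 10 + 12 = 45 ≤ 47, user value 7 + 9 + 7 + 9 = 32.
Best is N, K, H, and X with total user value 32.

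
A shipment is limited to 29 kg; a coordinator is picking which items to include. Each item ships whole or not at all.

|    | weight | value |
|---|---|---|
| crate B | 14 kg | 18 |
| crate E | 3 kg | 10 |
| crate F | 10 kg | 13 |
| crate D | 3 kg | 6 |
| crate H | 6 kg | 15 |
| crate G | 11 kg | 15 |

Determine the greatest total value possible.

Take crate B, crate E, crate D, and crate H: weight 14 + 3 + 3 + 6 = 26 ≤ 29, value 18 + 10 + 6 + 15 = 49.
No other feasible combination does better.

49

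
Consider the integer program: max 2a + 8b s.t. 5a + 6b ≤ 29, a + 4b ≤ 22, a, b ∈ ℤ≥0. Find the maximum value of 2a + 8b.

The continuous relaxation peaks at (0, 4.83) with value 38.67; rounding to a feasible lattice point costs some objective.
(a,b)=(1,4): 5·1+6·4=29≤29, 1·1+4·4=17≤22, objective 34.
(a,b)=(0,4): 5·0+6·4=24≤29, 1·0+4·4=16≤22, objective 32.
(a,b)=(2,3): 5·2+6·3=28≤29, 1·2+4·3=14≤22, objective 28.
Maximum is 34 at (a,b)=(1,4).

34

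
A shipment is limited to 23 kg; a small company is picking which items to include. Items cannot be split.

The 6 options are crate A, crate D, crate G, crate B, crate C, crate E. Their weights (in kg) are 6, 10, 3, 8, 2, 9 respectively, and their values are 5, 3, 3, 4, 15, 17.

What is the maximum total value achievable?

Allowing fractional choices, the relaxed optimum would be about 41.5, but items are indivisible.
crate G + crate B + crate C + crate E: weight 3 + 8 + 2 + 9 = 22 ≤ 23, value 3 + 4 + 15 + 17 = 39.
crate A + crate G + crate C + crate E: weight 6 + 3 + 2 + 9 = 20 ≤ 23, value 5 + 3 + 15 + 17 = 40.
Best is crate A, crate G, crate C, and crate E with total value 40.

40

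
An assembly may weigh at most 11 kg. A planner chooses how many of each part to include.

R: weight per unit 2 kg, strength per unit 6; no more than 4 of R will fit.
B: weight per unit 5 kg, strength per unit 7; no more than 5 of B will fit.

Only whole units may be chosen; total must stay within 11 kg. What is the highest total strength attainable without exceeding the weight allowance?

25

R has the best ratio (6/2); taking only R gives at most 4×6 = 24 (stopped by the supply cap of 4).
Mixing does better — 3×R and 1×B: weight 11 ≤ 11, strength 3·6 + 1·7 = 25.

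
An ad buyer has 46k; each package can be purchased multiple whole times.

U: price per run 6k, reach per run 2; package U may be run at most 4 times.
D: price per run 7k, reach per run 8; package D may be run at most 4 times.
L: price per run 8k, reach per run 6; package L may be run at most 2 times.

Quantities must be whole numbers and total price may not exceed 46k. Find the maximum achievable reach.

44

D has the best ratio (8/7); taking only D gives at most 4×8 = 32 (stopped by the supply cap of 4).
Mixing does better — 4×D and 2×L: price 44 ≤ 46, reach 4·8 + 2·6 = 44.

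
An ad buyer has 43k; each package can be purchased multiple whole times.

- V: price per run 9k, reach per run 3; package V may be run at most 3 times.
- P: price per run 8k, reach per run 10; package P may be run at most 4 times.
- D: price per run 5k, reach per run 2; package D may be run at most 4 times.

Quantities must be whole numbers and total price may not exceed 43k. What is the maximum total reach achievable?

4×P and 2×D: price 42 ≤ 43, reach 4·10 + 2·2 = 44.
1×V and 4×P: price 41 ≤ 43, reach 1·3 + 4·10 = 43.
Best is 44.

44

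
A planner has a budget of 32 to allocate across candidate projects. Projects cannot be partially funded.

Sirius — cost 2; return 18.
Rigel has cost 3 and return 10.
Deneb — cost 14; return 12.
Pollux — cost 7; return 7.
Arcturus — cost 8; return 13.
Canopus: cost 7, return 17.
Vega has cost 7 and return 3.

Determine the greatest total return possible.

65

Allowing fractional choices, the relaxed optimum would be about 69.3, but projects are indivisible.
Sirius + Rigel + Pollux + Arcturus + Canopus: cost 2 + 3 + 7 + 8 + 7 = 27 ≤ 32, return 18 + 10 + 7 + 13 + 17 = 65.
Sirius + Deneb + Arcturus + Canopus: cost 2 + 14 + 8 + 7 = 31 ≤ 32, return 18 + 12 + 13 + 17 = 60.
Sirius + Rigel + Arcturus + Canopus + Vega: cost 2 + 3 + 8 + 7 + 7 = 27 ≤ 32, return 18 + 10 + 13 + 17 + 3 = 61.
Best is Sirius, Rigel, Pollux, Arcturus, and Canopus with total return 65.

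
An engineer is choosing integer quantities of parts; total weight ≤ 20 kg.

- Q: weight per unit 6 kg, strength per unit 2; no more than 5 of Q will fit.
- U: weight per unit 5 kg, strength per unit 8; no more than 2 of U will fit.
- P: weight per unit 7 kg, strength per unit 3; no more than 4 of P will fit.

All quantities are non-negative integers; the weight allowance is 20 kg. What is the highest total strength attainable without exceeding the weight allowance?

1×Q and 2×U: weight 16 ≤ 20, strength 1·2 + 2·8 = 18.
2×U and 1×P: weight 17 ≤ 20, strength 2·8 + 1·3 = 19.
Best is 19.

19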